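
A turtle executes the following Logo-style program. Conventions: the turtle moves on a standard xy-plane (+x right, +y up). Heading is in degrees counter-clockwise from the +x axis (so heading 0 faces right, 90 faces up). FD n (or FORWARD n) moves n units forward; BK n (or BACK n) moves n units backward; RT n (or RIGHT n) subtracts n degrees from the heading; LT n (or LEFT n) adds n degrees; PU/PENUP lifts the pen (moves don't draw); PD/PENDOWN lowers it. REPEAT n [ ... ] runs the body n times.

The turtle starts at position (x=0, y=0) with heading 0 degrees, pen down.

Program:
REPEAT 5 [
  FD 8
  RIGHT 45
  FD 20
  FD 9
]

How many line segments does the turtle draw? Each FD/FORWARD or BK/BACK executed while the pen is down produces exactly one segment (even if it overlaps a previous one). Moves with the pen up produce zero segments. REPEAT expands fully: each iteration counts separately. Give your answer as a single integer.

Answer: 15

Derivation:
Executing turtle program step by step:
Start: pos=(0,0), heading=0, pen down
REPEAT 5 [
  -- iteration 1/5 --
  FD 8: (0,0) -> (8,0) [heading=0, draw]
  RT 45: heading 0 -> 315
  FD 20: (8,0) -> (22.142,-14.142) [heading=315, draw]
  FD 9: (22.142,-14.142) -> (28.506,-20.506) [heading=315, draw]
  -- iteration 2/5 --
  FD 8: (28.506,-20.506) -> (34.163,-26.163) [heading=315, draw]
  RT 45: heading 315 -> 270
  FD 20: (34.163,-26.163) -> (34.163,-46.163) [heading=270, draw]
  FD 9: (34.163,-46.163) -> (34.163,-55.163) [heading=270, draw]
  -- iteration 3/5 --
  FD 8: (34.163,-55.163) -> (34.163,-63.163) [heading=270, draw]
  RT 45: heading 270 -> 225
  FD 20: (34.163,-63.163) -> (20.021,-77.305) [heading=225, draw]
  FD 9: (20.021,-77.305) -> (13.657,-83.669) [heading=225, draw]
  -- iteration 4/5 --
  FD 8: (13.657,-83.669) -> (8,-89.326) [heading=225, draw]
  RT 45: heading 225 -> 180
  FD 20: (8,-89.326) -> (-12,-89.326) [heading=180, draw]
  FD 9: (-12,-89.326) -> (-21,-89.326) [heading=180, draw]
  -- iteration 5/5 --
  FD 8: (-21,-89.326) -> (-29,-89.326) [heading=180, draw]
  RT 45: heading 180 -> 135
  FD 20: (-29,-89.326) -> (-43.142,-75.184) [heading=135, draw]
  FD 9: (-43.142,-75.184) -> (-49.506,-68.82) [heading=135, draw]
]
Final: pos=(-49.506,-68.82), heading=135, 15 segment(s) drawn
Segments drawn: 15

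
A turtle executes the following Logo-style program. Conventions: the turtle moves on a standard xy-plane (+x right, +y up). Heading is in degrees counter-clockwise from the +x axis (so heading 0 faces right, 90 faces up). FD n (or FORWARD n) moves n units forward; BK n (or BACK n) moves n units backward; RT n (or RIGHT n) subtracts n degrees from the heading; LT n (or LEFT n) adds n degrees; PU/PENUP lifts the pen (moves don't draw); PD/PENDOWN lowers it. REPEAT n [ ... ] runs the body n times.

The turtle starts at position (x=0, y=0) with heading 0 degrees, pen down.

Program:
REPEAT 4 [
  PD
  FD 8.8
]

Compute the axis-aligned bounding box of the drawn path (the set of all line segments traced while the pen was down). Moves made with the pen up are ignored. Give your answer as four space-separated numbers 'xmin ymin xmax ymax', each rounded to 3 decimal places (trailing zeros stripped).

Answer: 0 0 35.2 0

Derivation:
Executing turtle program step by step:
Start: pos=(0,0), heading=0, pen down
REPEAT 4 [
  -- iteration 1/4 --
  PD: pen down
  FD 8.8: (0,0) -> (8.8,0) [heading=0, draw]
  -- iteration 2/4 --
  PD: pen down
  FD 8.8: (8.8,0) -> (17.6,0) [heading=0, draw]
  -- iteration 3/4 --
  PD: pen down
  FD 8.8: (17.6,0) -> (26.4,0) [heading=0, draw]
  -- iteration 4/4 --
  PD: pen down
  FD 8.8: (26.4,0) -> (35.2,0) [heading=0, draw]
]
Final: pos=(35.2,0), heading=0, 4 segment(s) drawn

Segment endpoints: x in {0, 8.8, 17.6, 26.4, 35.2}, y in {0}
xmin=0, ymin=0, xmax=35.2, ymax=0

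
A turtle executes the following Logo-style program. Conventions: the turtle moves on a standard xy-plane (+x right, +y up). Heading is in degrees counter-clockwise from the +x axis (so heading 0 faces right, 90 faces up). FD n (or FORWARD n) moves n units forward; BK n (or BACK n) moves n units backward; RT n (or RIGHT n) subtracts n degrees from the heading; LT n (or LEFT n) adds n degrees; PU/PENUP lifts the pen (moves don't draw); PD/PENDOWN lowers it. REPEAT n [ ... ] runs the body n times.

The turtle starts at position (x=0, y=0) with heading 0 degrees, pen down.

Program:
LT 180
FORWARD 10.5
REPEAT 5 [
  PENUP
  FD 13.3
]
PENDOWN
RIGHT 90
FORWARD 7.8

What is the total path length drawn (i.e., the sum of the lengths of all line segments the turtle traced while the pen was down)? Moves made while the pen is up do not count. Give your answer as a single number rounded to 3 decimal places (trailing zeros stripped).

Answer: 18.3

Derivation:
Executing turtle program step by step:
Start: pos=(0,0), heading=0, pen down
LT 180: heading 0 -> 180
FD 10.5: (0,0) -> (-10.5,0) [heading=180, draw]
REPEAT 5 [
  -- iteration 1/5 --
  PU: pen up
  FD 13.3: (-10.5,0) -> (-23.8,0) [heading=180, move]
  -- iteration 2/5 --
  PU: pen up
  FD 13.3: (-23.8,0) -> (-37.1,0) [heading=180, move]
  -- iteration 3/5 --
  PU: pen up
  FD 13.3: (-37.1,0) -> (-50.4,0) [heading=180, move]
  -- iteration 4/5 --
  PU: pen up
  FD 13.3: (-50.4,0) -> (-63.7,0) [heading=180, move]
  -- iteration 5/5 --
  PU: pen up
  FD 13.3: (-63.7,0) -> (-77,0) [heading=180, move]
]
PD: pen down
RT 90: heading 180 -> 90
FD 7.8: (-77,0) -> (-77,7.8) [heading=90, draw]
Final: pos=(-77,7.8), heading=90, 2 segment(s) drawn

Segment lengths:
  seg 1: (0,0) -> (-10.5,0), length = 10.5
  seg 2: (-77,0) -> (-77,7.8), length = 7.8
Total = 18.3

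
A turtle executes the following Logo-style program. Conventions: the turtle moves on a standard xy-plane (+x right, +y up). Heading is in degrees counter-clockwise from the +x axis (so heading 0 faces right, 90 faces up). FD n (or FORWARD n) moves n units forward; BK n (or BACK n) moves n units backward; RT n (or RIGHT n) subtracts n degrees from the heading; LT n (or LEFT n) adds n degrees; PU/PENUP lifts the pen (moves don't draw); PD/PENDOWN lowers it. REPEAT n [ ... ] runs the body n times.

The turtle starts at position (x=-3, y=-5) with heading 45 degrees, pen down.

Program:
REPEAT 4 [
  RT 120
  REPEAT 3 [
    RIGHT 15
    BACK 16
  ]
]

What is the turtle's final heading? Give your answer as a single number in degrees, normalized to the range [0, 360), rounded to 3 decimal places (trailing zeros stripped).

Executing turtle program step by step:
Start: pos=(-3,-5), heading=45, pen down
REPEAT 4 [
  -- iteration 1/4 --
  RT 120: heading 45 -> 285
  REPEAT 3 [
    -- iteration 1/3 --
    RT 15: heading 285 -> 270
    BK 16: (-3,-5) -> (-3,11) [heading=270, draw]
    -- iteration 2/3 --
    RT 15: heading 270 -> 255
    BK 16: (-3,11) -> (1.141,26.455) [heading=255, draw]
    -- iteration 3/3 --
    RT 15: heading 255 -> 240
    BK 16: (1.141,26.455) -> (9.141,40.311) [heading=240, draw]
  ]
  -- iteration 2/4 --
  RT 120: heading 240 -> 120
  REPEAT 3 [
    -- iteration 1/3 --
    RT 15: heading 120 -> 105
    BK 16: (9.141,40.311) -> (13.282,24.856) [heading=105, draw]
    -- iteration 2/3 --
    RT 15: heading 105 -> 90
    BK 16: (13.282,24.856) -> (13.282,8.856) [heading=90, draw]
    -- iteration 3/3 --
    RT 15: heading 90 -> 75
    BK 16: (13.282,8.856) -> (9.141,-6.598) [heading=75, draw]
  ]
  -- iteration 3/4 --
  RT 120: heading 75 -> 315
  REPEAT 3 [
    -- iteration 1/3 --
    RT 15: heading 315 -> 300
    BK 16: (9.141,-6.598) -> (1.141,7.258) [heading=300, draw]
    -- iteration 2/3 --
    RT 15: heading 300 -> 285
    BK 16: (1.141,7.258) -> (-3,22.713) [heading=285, draw]
    -- iteration 3/3 --
    RT 15: heading 285 -> 270
    BK 16: (-3,22.713) -> (-3,38.713) [heading=270, draw]
  ]
  -- iteration 4/4 --
  RT 120: heading 270 -> 150
  REPEAT 3 [
    -- iteration 1/3 --
    RT 15: heading 150 -> 135
    BK 16: (-3,38.713) -> (8.314,27.399) [heading=135, draw]
    -- iteration 2/3 --
    RT 15: heading 135 -> 120
    BK 16: (8.314,27.399) -> (16.314,13.543) [heading=120, draw]
    -- iteration 3/3 --
    RT 15: heading 120 -> 105
    BK 16: (16.314,13.543) -> (20.455,-1.912) [heading=105, draw]
  ]
]
Final: pos=(20.455,-1.912), heading=105, 12 segment(s) drawn

Answer: 105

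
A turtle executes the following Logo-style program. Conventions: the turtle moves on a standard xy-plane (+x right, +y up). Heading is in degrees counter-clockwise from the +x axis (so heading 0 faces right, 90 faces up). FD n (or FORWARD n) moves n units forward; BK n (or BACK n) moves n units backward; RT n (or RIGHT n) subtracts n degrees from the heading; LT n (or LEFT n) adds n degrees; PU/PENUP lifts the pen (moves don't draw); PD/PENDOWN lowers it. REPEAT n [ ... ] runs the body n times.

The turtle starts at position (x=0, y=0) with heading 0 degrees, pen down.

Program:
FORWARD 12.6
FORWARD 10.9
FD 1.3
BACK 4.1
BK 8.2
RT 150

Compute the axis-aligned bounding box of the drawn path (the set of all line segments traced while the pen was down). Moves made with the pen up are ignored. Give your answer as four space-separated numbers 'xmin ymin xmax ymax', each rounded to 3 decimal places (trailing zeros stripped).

Answer: 0 0 24.8 0

Derivation:
Executing turtle program step by step:
Start: pos=(0,0), heading=0, pen down
FD 12.6: (0,0) -> (12.6,0) [heading=0, draw]
FD 10.9: (12.6,0) -> (23.5,0) [heading=0, draw]
FD 1.3: (23.5,0) -> (24.8,0) [heading=0, draw]
BK 4.1: (24.8,0) -> (20.7,0) [heading=0, draw]
BK 8.2: (20.7,0) -> (12.5,0) [heading=0, draw]
RT 150: heading 0 -> 210
Final: pos=(12.5,0), heading=210, 5 segment(s) drawn

Segment endpoints: x in {0, 12.5, 12.6, 20.7, 23.5, 24.8}, y in {0}
xmin=0, ymin=0, xmax=24.8, ymax=0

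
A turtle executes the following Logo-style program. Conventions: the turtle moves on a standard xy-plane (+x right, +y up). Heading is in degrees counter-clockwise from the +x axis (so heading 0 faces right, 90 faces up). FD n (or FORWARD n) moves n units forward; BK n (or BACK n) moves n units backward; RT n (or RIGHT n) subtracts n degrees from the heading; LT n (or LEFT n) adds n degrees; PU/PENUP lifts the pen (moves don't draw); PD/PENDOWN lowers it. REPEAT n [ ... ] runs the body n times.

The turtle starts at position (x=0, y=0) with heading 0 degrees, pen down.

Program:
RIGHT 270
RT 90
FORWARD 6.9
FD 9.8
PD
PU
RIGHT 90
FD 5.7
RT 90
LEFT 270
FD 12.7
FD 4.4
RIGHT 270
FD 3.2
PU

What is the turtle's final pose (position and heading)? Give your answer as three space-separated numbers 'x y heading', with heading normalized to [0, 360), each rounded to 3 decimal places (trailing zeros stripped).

Answer: 13.5 11.4 180

Derivation:
Executing turtle program step by step:
Start: pos=(0,0), heading=0, pen down
RT 270: heading 0 -> 90
RT 90: heading 90 -> 0
FD 6.9: (0,0) -> (6.9,0) [heading=0, draw]
FD 9.8: (6.9,0) -> (16.7,0) [heading=0, draw]
PD: pen down
PU: pen up
RT 90: heading 0 -> 270
FD 5.7: (16.7,0) -> (16.7,-5.7) [heading=270, move]
RT 90: heading 270 -> 180
LT 270: heading 180 -> 90
FD 12.7: (16.7,-5.7) -> (16.7,7) [heading=90, move]
FD 4.4: (16.7,7) -> (16.7,11.4) [heading=90, move]
RT 270: heading 90 -> 180
FD 3.2: (16.7,11.4) -> (13.5,11.4) [heading=180, move]
PU: pen up
Final: pos=(13.5,11.4), heading=180, 2 segment(s) drawn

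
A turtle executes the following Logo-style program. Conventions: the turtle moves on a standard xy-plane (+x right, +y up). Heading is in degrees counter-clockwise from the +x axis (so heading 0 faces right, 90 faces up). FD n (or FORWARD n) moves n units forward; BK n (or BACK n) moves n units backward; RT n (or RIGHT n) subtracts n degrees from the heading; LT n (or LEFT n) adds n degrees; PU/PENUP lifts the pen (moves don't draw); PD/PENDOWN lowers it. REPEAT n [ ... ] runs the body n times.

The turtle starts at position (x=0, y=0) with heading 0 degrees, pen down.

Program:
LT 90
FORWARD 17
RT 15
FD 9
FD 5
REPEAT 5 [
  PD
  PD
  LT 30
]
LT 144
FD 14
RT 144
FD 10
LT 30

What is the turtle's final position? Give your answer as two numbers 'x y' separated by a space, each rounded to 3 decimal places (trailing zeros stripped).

Answer: 10.38 25.642

Derivation:
Executing turtle program step by step:
Start: pos=(0,0), heading=0, pen down
LT 90: heading 0 -> 90
FD 17: (0,0) -> (0,17) [heading=90, draw]
RT 15: heading 90 -> 75
FD 9: (0,17) -> (2.329,25.693) [heading=75, draw]
FD 5: (2.329,25.693) -> (3.623,30.523) [heading=75, draw]
REPEAT 5 [
  -- iteration 1/5 --
  PD: pen down
  PD: pen down
  LT 30: heading 75 -> 105
  -- iteration 2/5 --
  PD: pen down
  PD: pen down
  LT 30: heading 105 -> 135
  -- iteration 3/5 --
  PD: pen down
  PD: pen down
  LT 30: heading 135 -> 165
  -- iteration 4/5 --
  PD: pen down
  PD: pen down
  LT 30: heading 165 -> 195
  -- iteration 5/5 --
  PD: pen down
  PD: pen down
  LT 30: heading 195 -> 225
]
LT 144: heading 225 -> 9
FD 14: (3.623,30.523) -> (17.451,32.713) [heading=9, draw]
RT 144: heading 9 -> 225
FD 10: (17.451,32.713) -> (10.38,25.642) [heading=225, draw]
LT 30: heading 225 -> 255
Final: pos=(10.38,25.642), heading=255, 5 segment(s) drawn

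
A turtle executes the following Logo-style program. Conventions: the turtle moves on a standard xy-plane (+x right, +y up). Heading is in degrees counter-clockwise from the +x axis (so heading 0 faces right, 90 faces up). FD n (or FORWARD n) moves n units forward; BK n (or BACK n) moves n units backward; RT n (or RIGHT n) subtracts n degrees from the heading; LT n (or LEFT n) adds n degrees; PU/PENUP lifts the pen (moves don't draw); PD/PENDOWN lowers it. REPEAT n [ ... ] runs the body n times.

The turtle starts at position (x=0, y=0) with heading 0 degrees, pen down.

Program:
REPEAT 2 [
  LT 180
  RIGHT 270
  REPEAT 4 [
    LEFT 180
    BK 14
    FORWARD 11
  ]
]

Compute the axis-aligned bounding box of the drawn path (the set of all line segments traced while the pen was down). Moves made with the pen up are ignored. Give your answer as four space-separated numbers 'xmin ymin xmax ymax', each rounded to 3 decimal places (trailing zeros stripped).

Answer: -14 -14 11 11

Derivation:
Executing turtle program step by step:
Start: pos=(0,0), heading=0, pen down
REPEAT 2 [
  -- iteration 1/2 --
  LT 180: heading 0 -> 180
  RT 270: heading 180 -> 270
  REPEAT 4 [
    -- iteration 1/4 --
    LT 180: heading 270 -> 90
    BK 14: (0,0) -> (0,-14) [heading=90, draw]
    FD 11: (0,-14) -> (0,-3) [heading=90, draw]
    -- iteration 2/4 --
    LT 180: heading 90 -> 270
    BK 14: (0,-3) -> (0,11) [heading=270, draw]
    FD 11: (0,11) -> (0,0) [heading=270, draw]
    -- iteration 3/4 --
    LT 180: heading 270 -> 90
    BK 14: (0,0) -> (0,-14) [heading=90, draw]
    FD 11: (0,-14) -> (0,-3) [heading=90, draw]
    -- iteration 4/4 --
    LT 180: heading 90 -> 270
    BK 14: (0,-3) -> (0,11) [heading=270, draw]
    FD 11: (0,11) -> (0,0) [heading=270, draw]
  ]
  -- iteration 2/2 --
  LT 180: heading 270 -> 90
  RT 270: heading 90 -> 180
  REPEAT 4 [
    -- iteration 1/4 --
    LT 180: heading 180 -> 0
    BK 14: (0,0) -> (-14,0) [heading=0, draw]
    FD 11: (-14,0) -> (-3,0) [heading=0, draw]
    -- iteration 2/4 --
    LT 180: heading 0 -> 180
    BK 14: (-3,0) -> (11,0) [heading=180, draw]
    FD 11: (11,0) -> (0,0) [heading=180, draw]
    -- iteration 3/4 --
    LT 180: heading 180 -> 0
    BK 14: (0,0) -> (-14,0) [heading=0, draw]
    FD 11: (-14,0) -> (-3,0) [heading=0, draw]
    -- iteration 4/4 --
    LT 180: heading 0 -> 180
    BK 14: (-3,0) -> (11,0) [heading=180, draw]
    FD 11: (11,0) -> (0,0) [heading=180, draw]
  ]
]
Final: pos=(0,0), heading=180, 16 segment(s) drawn

Segment endpoints: x in {-14, -3, 0, 0, 0, 0, 0, 0, 0, 0, 0, 11}, y in {-14, -3, 0, 0, 0, 0, 0, 0, 0, 0, 0, 11}
xmin=-14, ymin=-14, xmax=11, ymax=11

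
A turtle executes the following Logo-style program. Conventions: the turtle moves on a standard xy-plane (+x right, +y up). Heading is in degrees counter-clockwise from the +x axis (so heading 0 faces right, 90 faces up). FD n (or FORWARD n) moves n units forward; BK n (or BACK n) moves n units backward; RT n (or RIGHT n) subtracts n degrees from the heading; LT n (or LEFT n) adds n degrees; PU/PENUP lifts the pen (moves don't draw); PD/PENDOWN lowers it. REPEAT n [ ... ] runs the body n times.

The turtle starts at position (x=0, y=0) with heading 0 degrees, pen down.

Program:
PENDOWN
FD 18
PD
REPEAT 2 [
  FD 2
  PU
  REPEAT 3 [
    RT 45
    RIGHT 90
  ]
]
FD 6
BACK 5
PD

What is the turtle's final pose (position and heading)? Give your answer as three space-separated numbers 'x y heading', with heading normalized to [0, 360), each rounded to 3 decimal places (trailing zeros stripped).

Answer: 21.414 -2.414 270

Derivation:
Executing turtle program step by step:
Start: pos=(0,0), heading=0, pen down
PD: pen down
FD 18: (0,0) -> (18,0) [heading=0, draw]
PD: pen down
REPEAT 2 [
  -- iteration 1/2 --
  FD 2: (18,0) -> (20,0) [heading=0, draw]
  PU: pen up
  REPEAT 3 [
    -- iteration 1/3 --
    RT 45: heading 0 -> 315
    RT 90: heading 315 -> 225
    -- iteration 2/3 --
    RT 45: heading 225 -> 180
    RT 90: heading 180 -> 90
    -- iteration 3/3 --
    RT 45: heading 90 -> 45
    RT 90: heading 45 -> 315
  ]
  -- iteration 2/2 --
  FD 2: (20,0) -> (21.414,-1.414) [heading=315, move]
  PU: pen up
  REPEAT 3 [
    -- iteration 1/3 --
    RT 45: heading 315 -> 270
    RT 90: heading 270 -> 180
    -- iteration 2/3 --
    RT 45: heading 180 -> 135
    RT 90: heading 135 -> 45
    -- iteration 3/3 --
    RT 45: heading 45 -> 0
    RT 90: heading 0 -> 270
  ]
]
FD 6: (21.414,-1.414) -> (21.414,-7.414) [heading=270, move]
BK 5: (21.414,-7.414) -> (21.414,-2.414) [heading=270, move]
PD: pen down
Final: pos=(21.414,-2.414), heading=270, 2 segment(s) drawn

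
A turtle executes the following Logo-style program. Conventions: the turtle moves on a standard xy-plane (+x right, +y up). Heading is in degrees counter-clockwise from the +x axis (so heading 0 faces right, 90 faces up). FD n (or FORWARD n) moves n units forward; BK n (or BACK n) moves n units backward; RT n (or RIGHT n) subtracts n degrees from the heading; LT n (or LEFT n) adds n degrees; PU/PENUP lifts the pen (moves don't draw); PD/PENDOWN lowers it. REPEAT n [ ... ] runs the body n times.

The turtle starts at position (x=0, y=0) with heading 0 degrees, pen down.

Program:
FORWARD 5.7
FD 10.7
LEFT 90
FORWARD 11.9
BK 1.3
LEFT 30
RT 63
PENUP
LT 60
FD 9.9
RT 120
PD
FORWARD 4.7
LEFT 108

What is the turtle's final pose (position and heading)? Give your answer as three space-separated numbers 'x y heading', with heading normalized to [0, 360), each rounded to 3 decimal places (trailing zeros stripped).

Executing turtle program step by step:
Start: pos=(0,0), heading=0, pen down
FD 5.7: (0,0) -> (5.7,0) [heading=0, draw]
FD 10.7: (5.7,0) -> (16.4,0) [heading=0, draw]
LT 90: heading 0 -> 90
FD 11.9: (16.4,0) -> (16.4,11.9) [heading=90, draw]
BK 1.3: (16.4,11.9) -> (16.4,10.6) [heading=90, draw]
LT 30: heading 90 -> 120
RT 63: heading 120 -> 57
PU: pen up
LT 60: heading 57 -> 117
FD 9.9: (16.4,10.6) -> (11.905,19.421) [heading=117, move]
RT 120: heading 117 -> 357
PD: pen down
FD 4.7: (11.905,19.421) -> (16.599,19.175) [heading=357, draw]
LT 108: heading 357 -> 105
Final: pos=(16.599,19.175), heading=105, 5 segment(s) drawn

Answer: 16.599 19.175 105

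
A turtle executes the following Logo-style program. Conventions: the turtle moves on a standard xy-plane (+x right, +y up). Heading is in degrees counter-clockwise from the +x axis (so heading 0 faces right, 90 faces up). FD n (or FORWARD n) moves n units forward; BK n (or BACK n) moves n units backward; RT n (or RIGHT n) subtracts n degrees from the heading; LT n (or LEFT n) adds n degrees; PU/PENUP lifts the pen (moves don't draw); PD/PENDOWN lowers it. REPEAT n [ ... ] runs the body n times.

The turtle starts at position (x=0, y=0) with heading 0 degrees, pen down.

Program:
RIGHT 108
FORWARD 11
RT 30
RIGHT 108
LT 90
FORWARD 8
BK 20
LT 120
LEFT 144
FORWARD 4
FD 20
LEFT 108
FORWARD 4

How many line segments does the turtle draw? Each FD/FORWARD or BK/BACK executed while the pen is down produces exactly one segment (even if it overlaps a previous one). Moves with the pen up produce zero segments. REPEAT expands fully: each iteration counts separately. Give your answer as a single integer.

Executing turtle program step by step:
Start: pos=(0,0), heading=0, pen down
RT 108: heading 0 -> 252
FD 11: (0,0) -> (-3.399,-10.462) [heading=252, draw]
RT 30: heading 252 -> 222
RT 108: heading 222 -> 114
LT 90: heading 114 -> 204
FD 8: (-3.399,-10.462) -> (-10.708,-13.716) [heading=204, draw]
BK 20: (-10.708,-13.716) -> (7.563,-5.581) [heading=204, draw]
LT 120: heading 204 -> 324
LT 144: heading 324 -> 108
FD 4: (7.563,-5.581) -> (6.327,-1.777) [heading=108, draw]
FD 20: (6.327,-1.777) -> (0.147,17.245) [heading=108, draw]
LT 108: heading 108 -> 216
FD 4: (0.147,17.245) -> (-3.089,14.893) [heading=216, draw]
Final: pos=(-3.089,14.893), heading=216, 6 segment(s) drawn
Segments drawn: 6

Answer: 6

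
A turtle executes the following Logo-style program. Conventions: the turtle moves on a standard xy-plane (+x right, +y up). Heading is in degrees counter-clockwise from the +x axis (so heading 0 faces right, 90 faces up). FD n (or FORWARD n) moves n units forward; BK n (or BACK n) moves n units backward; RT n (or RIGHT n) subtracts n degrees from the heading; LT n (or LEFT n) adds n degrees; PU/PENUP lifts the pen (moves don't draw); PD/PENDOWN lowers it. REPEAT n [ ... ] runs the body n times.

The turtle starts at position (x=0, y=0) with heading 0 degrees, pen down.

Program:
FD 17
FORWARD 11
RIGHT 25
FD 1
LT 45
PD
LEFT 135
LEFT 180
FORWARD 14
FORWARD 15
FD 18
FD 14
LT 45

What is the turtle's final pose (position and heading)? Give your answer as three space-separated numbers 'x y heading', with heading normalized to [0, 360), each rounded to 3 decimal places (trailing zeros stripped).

Answer: 84.191 -26.202 20

Derivation:
Executing turtle program step by step:
Start: pos=(0,0), heading=0, pen down
FD 17: (0,0) -> (17,0) [heading=0, draw]
FD 11: (17,0) -> (28,0) [heading=0, draw]
RT 25: heading 0 -> 335
FD 1: (28,0) -> (28.906,-0.423) [heading=335, draw]
LT 45: heading 335 -> 20
PD: pen down
LT 135: heading 20 -> 155
LT 180: heading 155 -> 335
FD 14: (28.906,-0.423) -> (41.595,-6.339) [heading=335, draw]
FD 15: (41.595,-6.339) -> (55.189,-12.679) [heading=335, draw]
FD 18: (55.189,-12.679) -> (71.503,-20.286) [heading=335, draw]
FD 14: (71.503,-20.286) -> (84.191,-26.202) [heading=335, draw]
LT 45: heading 335 -> 20
Final: pos=(84.191,-26.202), heading=20, 7 segment(s) drawn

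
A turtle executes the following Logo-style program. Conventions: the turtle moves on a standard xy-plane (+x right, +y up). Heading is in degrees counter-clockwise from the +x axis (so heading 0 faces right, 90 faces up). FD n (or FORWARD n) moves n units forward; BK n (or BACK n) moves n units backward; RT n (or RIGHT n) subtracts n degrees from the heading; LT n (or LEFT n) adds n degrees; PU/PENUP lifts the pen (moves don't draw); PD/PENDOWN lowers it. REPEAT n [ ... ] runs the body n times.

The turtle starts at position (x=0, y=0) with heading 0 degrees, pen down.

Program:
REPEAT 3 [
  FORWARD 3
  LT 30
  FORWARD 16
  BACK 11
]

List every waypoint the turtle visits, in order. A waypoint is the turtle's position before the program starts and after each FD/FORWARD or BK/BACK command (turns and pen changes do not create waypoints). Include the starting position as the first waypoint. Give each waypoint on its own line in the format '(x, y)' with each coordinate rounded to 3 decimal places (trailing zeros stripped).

Answer: (0, 0)
(3, 0)
(16.856, 8)
(7.33, 2.5)
(9.928, 4)
(17.928, 17.856)
(12.428, 8.33)
(13.928, 10.928)
(13.928, 26.928)
(13.928, 15.928)

Derivation:
Executing turtle program step by step:
Start: pos=(0,0), heading=0, pen down
REPEAT 3 [
  -- iteration 1/3 --
  FD 3: (0,0) -> (3,0) [heading=0, draw]
  LT 30: heading 0 -> 30
  FD 16: (3,0) -> (16.856,8) [heading=30, draw]
  BK 11: (16.856,8) -> (7.33,2.5) [heading=30, draw]
  -- iteration 2/3 --
  FD 3: (7.33,2.5) -> (9.928,4) [heading=30, draw]
  LT 30: heading 30 -> 60
  FD 16: (9.928,4) -> (17.928,17.856) [heading=60, draw]
  BK 11: (17.928,17.856) -> (12.428,8.33) [heading=60, draw]
  -- iteration 3/3 --
  FD 3: (12.428,8.33) -> (13.928,10.928) [heading=60, draw]
  LT 30: heading 60 -> 90
  FD 16: (13.928,10.928) -> (13.928,26.928) [heading=90, draw]
  BK 11: (13.928,26.928) -> (13.928,15.928) [heading=90, draw]
]
Final: pos=(13.928,15.928), heading=90, 9 segment(s) drawn
Waypoints (10 total):
(0, 0)
(3, 0)
(16.856, 8)
(7.33, 2.5)
(9.928, 4)
(17.928, 17.856)
(12.428, 8.33)
(13.928, 10.928)
(13.928, 26.928)
(13.928, 15.928)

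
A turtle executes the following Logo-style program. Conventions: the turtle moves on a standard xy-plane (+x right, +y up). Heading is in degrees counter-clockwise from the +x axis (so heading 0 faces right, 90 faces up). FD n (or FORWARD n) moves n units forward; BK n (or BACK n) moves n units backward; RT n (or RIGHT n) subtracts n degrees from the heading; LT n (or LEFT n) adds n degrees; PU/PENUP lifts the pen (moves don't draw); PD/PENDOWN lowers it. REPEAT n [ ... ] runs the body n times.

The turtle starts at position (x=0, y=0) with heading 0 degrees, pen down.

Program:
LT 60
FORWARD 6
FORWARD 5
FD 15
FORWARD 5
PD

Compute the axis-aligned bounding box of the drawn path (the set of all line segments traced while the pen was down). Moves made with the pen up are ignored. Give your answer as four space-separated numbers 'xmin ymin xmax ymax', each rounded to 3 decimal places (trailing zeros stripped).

Answer: 0 0 15.5 26.847

Derivation:
Executing turtle program step by step:
Start: pos=(0,0), heading=0, pen down
LT 60: heading 0 -> 60
FD 6: (0,0) -> (3,5.196) [heading=60, draw]
FD 5: (3,5.196) -> (5.5,9.526) [heading=60, draw]
FD 15: (5.5,9.526) -> (13,22.517) [heading=60, draw]
FD 5: (13,22.517) -> (15.5,26.847) [heading=60, draw]
PD: pen down
Final: pos=(15.5,26.847), heading=60, 4 segment(s) drawn

Segment endpoints: x in {0, 3, 5.5, 13, 15.5}, y in {0, 5.196, 9.526, 22.517, 26.847}
xmin=0, ymin=0, xmax=15.5, ymax=26.847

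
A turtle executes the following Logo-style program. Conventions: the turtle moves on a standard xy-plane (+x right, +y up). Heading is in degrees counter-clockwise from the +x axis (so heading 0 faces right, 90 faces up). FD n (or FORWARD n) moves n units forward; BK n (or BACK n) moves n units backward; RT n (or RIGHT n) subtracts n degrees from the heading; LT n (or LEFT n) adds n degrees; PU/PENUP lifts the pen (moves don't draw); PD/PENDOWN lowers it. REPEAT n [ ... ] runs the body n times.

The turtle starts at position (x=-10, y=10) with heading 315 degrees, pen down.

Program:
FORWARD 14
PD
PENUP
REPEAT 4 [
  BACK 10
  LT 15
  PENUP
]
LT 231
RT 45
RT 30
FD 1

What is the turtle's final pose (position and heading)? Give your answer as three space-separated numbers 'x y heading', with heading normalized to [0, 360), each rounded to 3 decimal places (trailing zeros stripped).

Answer: -36.479 14.916 171

Derivation:
Executing turtle program step by step:
Start: pos=(-10,10), heading=315, pen down
FD 14: (-10,10) -> (-0.101,0.101) [heading=315, draw]
PD: pen down
PU: pen up
REPEAT 4 [
  -- iteration 1/4 --
  BK 10: (-0.101,0.101) -> (-7.172,7.172) [heading=315, move]
  LT 15: heading 315 -> 330
  PU: pen up
  -- iteration 2/4 --
  BK 10: (-7.172,7.172) -> (-15.832,12.172) [heading=330, move]
  LT 15: heading 330 -> 345
  PU: pen up
  -- iteration 3/4 --
  BK 10: (-15.832,12.172) -> (-25.491,14.76) [heading=345, move]
  LT 15: heading 345 -> 0
  PU: pen up
  -- iteration 4/4 --
  BK 10: (-25.491,14.76) -> (-35.491,14.76) [heading=0, move]
  LT 15: heading 0 -> 15
  PU: pen up
]
LT 231: heading 15 -> 246
RT 45: heading 246 -> 201
RT 30: heading 201 -> 171
FD 1: (-35.491,14.76) -> (-36.479,14.916) [heading=171, move]
Final: pos=(-36.479,14.916), heading=171, 1 segment(s) drawn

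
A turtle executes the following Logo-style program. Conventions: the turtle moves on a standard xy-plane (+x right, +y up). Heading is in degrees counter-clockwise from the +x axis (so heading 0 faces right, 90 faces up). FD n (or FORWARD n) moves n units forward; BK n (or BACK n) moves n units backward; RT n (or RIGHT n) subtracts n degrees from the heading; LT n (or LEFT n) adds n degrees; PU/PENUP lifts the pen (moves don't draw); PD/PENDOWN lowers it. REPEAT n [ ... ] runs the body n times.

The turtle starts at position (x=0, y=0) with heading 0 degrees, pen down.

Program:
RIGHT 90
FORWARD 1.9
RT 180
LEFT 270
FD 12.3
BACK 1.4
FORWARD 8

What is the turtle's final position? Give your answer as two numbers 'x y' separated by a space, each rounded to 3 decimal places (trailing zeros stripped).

Executing turtle program step by step:
Start: pos=(0,0), heading=0, pen down
RT 90: heading 0 -> 270
FD 1.9: (0,0) -> (0,-1.9) [heading=270, draw]
RT 180: heading 270 -> 90
LT 270: heading 90 -> 0
FD 12.3: (0,-1.9) -> (12.3,-1.9) [heading=0, draw]
BK 1.4: (12.3,-1.9) -> (10.9,-1.9) [heading=0, draw]
FD 8: (10.9,-1.9) -> (18.9,-1.9) [heading=0, draw]
Final: pos=(18.9,-1.9), heading=0, 4 segment(s) drawn

Answer: 18.9 -1.9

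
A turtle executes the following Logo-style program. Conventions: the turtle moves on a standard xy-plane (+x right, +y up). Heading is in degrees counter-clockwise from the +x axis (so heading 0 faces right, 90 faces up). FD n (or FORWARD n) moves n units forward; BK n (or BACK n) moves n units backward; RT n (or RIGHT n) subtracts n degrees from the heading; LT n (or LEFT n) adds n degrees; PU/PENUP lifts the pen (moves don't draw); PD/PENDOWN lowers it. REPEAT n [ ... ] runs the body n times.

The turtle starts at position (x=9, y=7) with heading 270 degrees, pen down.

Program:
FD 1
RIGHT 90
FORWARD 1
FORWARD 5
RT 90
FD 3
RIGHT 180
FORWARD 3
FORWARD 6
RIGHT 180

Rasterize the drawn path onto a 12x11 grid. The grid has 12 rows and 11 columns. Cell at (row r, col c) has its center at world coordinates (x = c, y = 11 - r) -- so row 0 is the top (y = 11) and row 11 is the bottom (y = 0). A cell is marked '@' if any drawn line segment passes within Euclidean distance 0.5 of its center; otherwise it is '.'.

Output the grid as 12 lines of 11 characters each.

Segment 0: (9,7) -> (9,6)
Segment 1: (9,6) -> (8,6)
Segment 2: (8,6) -> (3,6)
Segment 3: (3,6) -> (3,9)
Segment 4: (3,9) -> (3,6)
Segment 5: (3,6) -> (3,0)

Answer: ...........
...........
...@.......
...@.......
...@.....@.
...@@@@@@@.
...@.......
...@.......
...@.......
...@.......
...@.......
...@.......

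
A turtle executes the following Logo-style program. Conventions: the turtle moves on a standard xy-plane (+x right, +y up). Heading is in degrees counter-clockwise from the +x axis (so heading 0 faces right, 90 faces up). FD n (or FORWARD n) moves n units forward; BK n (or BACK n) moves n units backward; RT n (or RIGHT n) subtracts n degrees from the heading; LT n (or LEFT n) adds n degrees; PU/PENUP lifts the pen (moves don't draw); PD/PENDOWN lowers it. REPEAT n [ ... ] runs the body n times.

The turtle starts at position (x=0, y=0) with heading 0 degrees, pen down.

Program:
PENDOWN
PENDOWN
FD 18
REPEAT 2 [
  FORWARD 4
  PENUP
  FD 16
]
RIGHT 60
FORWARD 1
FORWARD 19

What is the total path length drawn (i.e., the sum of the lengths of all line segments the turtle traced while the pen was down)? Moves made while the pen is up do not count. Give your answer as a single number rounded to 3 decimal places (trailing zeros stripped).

Answer: 22

Derivation:
Executing turtle program step by step:
Start: pos=(0,0), heading=0, pen down
PD: pen down
PD: pen down
FD 18: (0,0) -> (18,0) [heading=0, draw]
REPEAT 2 [
  -- iteration 1/2 --
  FD 4: (18,0) -> (22,0) [heading=0, draw]
  PU: pen up
  FD 16: (22,0) -> (38,0) [heading=0, move]
  -- iteration 2/2 --
  FD 4: (38,0) -> (42,0) [heading=0, move]
  PU: pen up
  FD 16: (42,0) -> (58,0) [heading=0, move]
]
RT 60: heading 0 -> 300
FD 1: (58,0) -> (58.5,-0.866) [heading=300, move]
FD 19: (58.5,-0.866) -> (68,-17.321) [heading=300, move]
Final: pos=(68,-17.321), heading=300, 2 segment(s) drawn

Segment lengths:
  seg 1: (0,0) -> (18,0), length = 18
  seg 2: (18,0) -> (22,0), length = 4
Total = 22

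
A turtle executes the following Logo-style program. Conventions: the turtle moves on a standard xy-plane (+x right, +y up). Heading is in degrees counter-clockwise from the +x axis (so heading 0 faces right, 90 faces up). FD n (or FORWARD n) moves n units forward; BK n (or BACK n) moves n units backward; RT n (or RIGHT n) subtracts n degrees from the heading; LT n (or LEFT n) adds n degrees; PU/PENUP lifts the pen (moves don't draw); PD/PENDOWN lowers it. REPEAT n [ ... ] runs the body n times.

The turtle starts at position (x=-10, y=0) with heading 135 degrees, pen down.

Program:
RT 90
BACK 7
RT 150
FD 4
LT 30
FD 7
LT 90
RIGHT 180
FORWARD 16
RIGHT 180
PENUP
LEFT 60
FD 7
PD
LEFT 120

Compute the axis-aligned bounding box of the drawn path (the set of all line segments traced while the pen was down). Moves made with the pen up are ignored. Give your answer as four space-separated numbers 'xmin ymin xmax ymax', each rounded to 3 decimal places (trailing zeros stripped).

Executing turtle program step by step:
Start: pos=(-10,0), heading=135, pen down
RT 90: heading 135 -> 45
BK 7: (-10,0) -> (-14.95,-4.95) [heading=45, draw]
RT 150: heading 45 -> 255
FD 4: (-14.95,-4.95) -> (-15.985,-8.813) [heading=255, draw]
LT 30: heading 255 -> 285
FD 7: (-15.985,-8.813) -> (-14.173,-15.575) [heading=285, draw]
LT 90: heading 285 -> 15
RT 180: heading 15 -> 195
FD 16: (-14.173,-15.575) -> (-29.628,-19.716) [heading=195, draw]
RT 180: heading 195 -> 15
PU: pen up
LT 60: heading 15 -> 75
FD 7: (-29.628,-19.716) -> (-27.816,-12.955) [heading=75, move]
PD: pen down
LT 120: heading 75 -> 195
Final: pos=(-27.816,-12.955), heading=195, 4 segment(s) drawn

Segment endpoints: x in {-29.628, -15.985, -14.95, -14.173, -10}, y in {-19.716, -15.575, -8.813, -4.95, 0}
xmin=-29.628, ymin=-19.716, xmax=-10, ymax=0

Answer: -29.628 -19.716 -10 0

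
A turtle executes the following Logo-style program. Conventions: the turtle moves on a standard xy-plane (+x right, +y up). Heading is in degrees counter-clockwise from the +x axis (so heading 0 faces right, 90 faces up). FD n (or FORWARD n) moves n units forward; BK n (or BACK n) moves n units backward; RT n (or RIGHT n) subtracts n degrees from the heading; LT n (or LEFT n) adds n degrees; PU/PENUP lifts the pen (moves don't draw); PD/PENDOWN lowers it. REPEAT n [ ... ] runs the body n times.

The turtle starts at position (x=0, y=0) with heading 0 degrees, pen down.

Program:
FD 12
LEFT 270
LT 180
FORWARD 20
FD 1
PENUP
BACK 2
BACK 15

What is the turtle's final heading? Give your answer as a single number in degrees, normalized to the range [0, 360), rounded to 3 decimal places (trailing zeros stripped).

Answer: 90

Derivation:
Executing turtle program step by step:
Start: pos=(0,0), heading=0, pen down
FD 12: (0,0) -> (12,0) [heading=0, draw]
LT 270: heading 0 -> 270
LT 180: heading 270 -> 90
FD 20: (12,0) -> (12,20) [heading=90, draw]
FD 1: (12,20) -> (12,21) [heading=90, draw]
PU: pen up
BK 2: (12,21) -> (12,19) [heading=90, move]
BK 15: (12,19) -> (12,4) [heading=90, move]
Final: pos=(12,4), heading=90, 3 segment(s) drawn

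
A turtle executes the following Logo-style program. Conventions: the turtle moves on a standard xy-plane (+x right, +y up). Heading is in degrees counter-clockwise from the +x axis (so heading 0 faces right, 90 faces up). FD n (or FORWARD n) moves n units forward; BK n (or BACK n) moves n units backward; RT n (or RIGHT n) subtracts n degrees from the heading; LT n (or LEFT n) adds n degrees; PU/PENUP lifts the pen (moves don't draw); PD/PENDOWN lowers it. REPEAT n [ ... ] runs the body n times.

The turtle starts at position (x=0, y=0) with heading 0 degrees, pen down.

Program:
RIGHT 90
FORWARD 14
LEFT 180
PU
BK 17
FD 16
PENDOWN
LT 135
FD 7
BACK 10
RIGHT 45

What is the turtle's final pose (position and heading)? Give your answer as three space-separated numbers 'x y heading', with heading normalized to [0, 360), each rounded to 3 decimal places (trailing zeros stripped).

Executing turtle program step by step:
Start: pos=(0,0), heading=0, pen down
RT 90: heading 0 -> 270
FD 14: (0,0) -> (0,-14) [heading=270, draw]
LT 180: heading 270 -> 90
PU: pen up
BK 17: (0,-14) -> (0,-31) [heading=90, move]
FD 16: (0,-31) -> (0,-15) [heading=90, move]
PD: pen down
LT 135: heading 90 -> 225
FD 7: (0,-15) -> (-4.95,-19.95) [heading=225, draw]
BK 10: (-4.95,-19.95) -> (2.121,-12.879) [heading=225, draw]
RT 45: heading 225 -> 180
Final: pos=(2.121,-12.879), heading=180, 3 segment(s) drawn

Answer: 2.121 -12.879 180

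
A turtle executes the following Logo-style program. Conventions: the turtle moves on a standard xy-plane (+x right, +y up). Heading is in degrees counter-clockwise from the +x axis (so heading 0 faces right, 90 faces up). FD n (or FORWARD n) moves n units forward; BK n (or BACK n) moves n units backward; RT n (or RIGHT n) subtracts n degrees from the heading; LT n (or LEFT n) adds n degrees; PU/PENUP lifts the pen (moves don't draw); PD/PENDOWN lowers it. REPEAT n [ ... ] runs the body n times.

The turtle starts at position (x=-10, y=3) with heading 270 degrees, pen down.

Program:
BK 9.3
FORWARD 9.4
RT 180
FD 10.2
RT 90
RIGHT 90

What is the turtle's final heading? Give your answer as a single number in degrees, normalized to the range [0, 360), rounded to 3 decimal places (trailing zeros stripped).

Executing turtle program step by step:
Start: pos=(-10,3), heading=270, pen down
BK 9.3: (-10,3) -> (-10,12.3) [heading=270, draw]
FD 9.4: (-10,12.3) -> (-10,2.9) [heading=270, draw]
RT 180: heading 270 -> 90
FD 10.2: (-10,2.9) -> (-10,13.1) [heading=90, draw]
RT 90: heading 90 -> 0
RT 90: heading 0 -> 270
Final: pos=(-10,13.1), heading=270, 3 segment(s) drawn

Answer: 270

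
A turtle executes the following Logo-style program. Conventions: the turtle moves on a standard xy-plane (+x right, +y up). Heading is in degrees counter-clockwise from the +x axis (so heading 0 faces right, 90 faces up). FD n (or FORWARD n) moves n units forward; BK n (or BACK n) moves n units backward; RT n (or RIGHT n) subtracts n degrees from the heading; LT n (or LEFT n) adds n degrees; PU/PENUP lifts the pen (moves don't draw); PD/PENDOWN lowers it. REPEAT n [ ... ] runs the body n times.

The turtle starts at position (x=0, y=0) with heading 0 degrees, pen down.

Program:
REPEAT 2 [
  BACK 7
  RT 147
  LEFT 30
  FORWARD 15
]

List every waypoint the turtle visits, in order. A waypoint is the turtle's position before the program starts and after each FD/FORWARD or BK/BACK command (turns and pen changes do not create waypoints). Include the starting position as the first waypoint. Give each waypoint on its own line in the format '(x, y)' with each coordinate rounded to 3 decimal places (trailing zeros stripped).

Executing turtle program step by step:
Start: pos=(0,0), heading=0, pen down
REPEAT 2 [
  -- iteration 1/2 --
  BK 7: (0,0) -> (-7,0) [heading=0, draw]
  RT 147: heading 0 -> 213
  LT 30: heading 213 -> 243
  FD 15: (-7,0) -> (-13.81,-13.365) [heading=243, draw]
  -- iteration 2/2 --
  BK 7: (-13.81,-13.365) -> (-10.632,-7.128) [heading=243, draw]
  RT 147: heading 243 -> 96
  LT 30: heading 96 -> 126
  FD 15: (-10.632,-7.128) -> (-19.449,5.007) [heading=126, draw]
]
Final: pos=(-19.449,5.007), heading=126, 4 segment(s) drawn
Waypoints (5 total):
(0, 0)
(-7, 0)
(-13.81, -13.365)
(-10.632, -7.128)
(-19.449, 5.007)

Answer: (0, 0)
(-7, 0)
(-13.81, -13.365)
(-10.632, -7.128)
(-19.449, 5.007)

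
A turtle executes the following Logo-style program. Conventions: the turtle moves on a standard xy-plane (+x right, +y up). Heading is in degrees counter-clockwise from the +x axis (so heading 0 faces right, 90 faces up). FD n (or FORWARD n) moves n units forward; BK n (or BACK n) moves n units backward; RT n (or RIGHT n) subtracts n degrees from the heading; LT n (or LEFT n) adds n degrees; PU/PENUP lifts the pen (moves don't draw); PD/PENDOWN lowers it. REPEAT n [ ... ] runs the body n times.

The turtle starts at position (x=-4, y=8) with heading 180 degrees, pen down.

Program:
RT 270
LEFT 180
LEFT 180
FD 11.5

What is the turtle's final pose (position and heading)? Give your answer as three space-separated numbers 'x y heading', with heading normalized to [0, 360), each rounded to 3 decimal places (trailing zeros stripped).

Executing turtle program step by step:
Start: pos=(-4,8), heading=180, pen down
RT 270: heading 180 -> 270
LT 180: heading 270 -> 90
LT 180: heading 90 -> 270
FD 11.5: (-4,8) -> (-4,-3.5) [heading=270, draw]
Final: pos=(-4,-3.5), heading=270, 1 segment(s) drawn

Answer: -4 -3.5 270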